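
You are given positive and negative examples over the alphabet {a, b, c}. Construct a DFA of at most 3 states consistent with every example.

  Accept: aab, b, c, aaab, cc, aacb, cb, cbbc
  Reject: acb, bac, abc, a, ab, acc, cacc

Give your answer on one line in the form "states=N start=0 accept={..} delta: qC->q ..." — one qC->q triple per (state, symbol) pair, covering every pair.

Grow the machine one transition at a time. Run the examples from 0; the earliest place one falls off (shortest prefix, ties alphabetical) gets sent to the lowest-numbered state that keeps every Accept/Reject pair distinguishable — a pair clashes when both reach the same state with identical unread suffix — and to a fresh state only if none does.
a: 0a undefined. 0a->0: no, aab/ab meet in 0 with "b" left. Open state 1: 0a->1.
b: 0b undefined. 0b->0: ok.
c: 0c undefined. 0c->0: ok.
aa: 1a undefined. 1a->0: no, aaab/ab meet in 1 with "b" left. 1a->1: no, aab/ab meet in 1 with "b" left. Open state 2: 1a->2.
ab: 1b undefined. 1b->0: no, b/abc meet in 0. 1b->1: ok.
ac: 1c undefined. 1c->0: no, b/acb meet in 0. 1c->1: ok.
aaa: 2a undefined. 2a->0: ok.
aab: 2b undefined. 2b->0: ok.
aac: 2c undefined. 2c->0: ok.
All examples now run through 3 states with every (state, symbol) defined. Accept strings end in {0}, Reject strings end in {1}; accept={0}.

states=3 start=0 accept={0} delta: 0a->1 0b->0 0c->0 1a->2 1b->1 1c->1 2a->0 2b->0 2c->0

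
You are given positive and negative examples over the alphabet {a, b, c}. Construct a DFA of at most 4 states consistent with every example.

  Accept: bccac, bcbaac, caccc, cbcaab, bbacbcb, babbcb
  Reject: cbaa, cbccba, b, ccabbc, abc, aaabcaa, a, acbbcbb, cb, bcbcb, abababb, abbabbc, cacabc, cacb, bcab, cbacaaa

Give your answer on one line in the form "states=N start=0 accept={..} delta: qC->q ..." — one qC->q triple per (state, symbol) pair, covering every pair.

State merging on the prefix tree: take the shortest (then alphabetical) example prefix whose next move is undefined and point that move at state 0, else 1, else 2, ...; a target is out if some Accept/Reject pair would then sit in one state with the same input left (inseparable). If every existing state is out, open a new one.
a: 0a undefined. 0a->0: ok.
b: 0b undefined. 0b->0: no, bbacbcb/bcbcb meet in 0 with "cbcb" left. Open state 1: 0b->1.
c: 0c undefined. 0c->0: no, caccc/a meet in 0. 0c->1: ok.
ba: 1a undefined. 1a->0: ok.
bb: 1b undefined. 1b->0: no, cbcaab/b meet in 1. 1b->1: ok.
bc: 1c undefined. 1c->0: no, bccac/b meet in 1. 1c->1: no, bccac/b meet in 1. Open state 2: 1c->2.
bca: 2a undefined. 2a->0: no, cbcaab/b meet in 1. 2a->1: no, cbcaab/b meet in 1. 2a->2: no, cbcaab/bcab meet in 2 with "b" left. Open state 3: 2a->3.
bcb: 2b undefined. 2b->0: no, bcbaac/b meet in 1. 2b->1: no, bcbaac/b meet in 1. 2b->2: no, bbacbcb/abc meet in 2. 2b->3: ok.
bcc: 2c undefined. 2c->0: no, bccac/b meet in 1. 2c->1: no, bccac/b meet in 1. 2c->2: no, caccc/abc meet in 2. 2c->3: ok.
bcab: 3b undefined. 3b->0: ok.
bcba: 3a undefined. 3a->0: no, bccac/b meet in 1. 3a->1: no, bccac/ccabbc meet in 2. 3a->2: ok.
bcbc: 3c undefined. 3c->0: no, bcbaac/cbaa meet in 0. 3c->1: no, bcbaac/b meet in 1. 3c->2: no, bccac/bcbcb meet in 3. 3c->3: ok.
All examples now run through 4 states with every (state, symbol) defined. Accept strings end in {3}, Reject strings end in {0,1,2}; accept={3}.

states=4 start=0 accept={3} delta: 0a->0 0b->1 0c->1 1a->0 1b->1 1c->2 2a->3 2b->3 2c->3 3a->2 3b->0 3c->3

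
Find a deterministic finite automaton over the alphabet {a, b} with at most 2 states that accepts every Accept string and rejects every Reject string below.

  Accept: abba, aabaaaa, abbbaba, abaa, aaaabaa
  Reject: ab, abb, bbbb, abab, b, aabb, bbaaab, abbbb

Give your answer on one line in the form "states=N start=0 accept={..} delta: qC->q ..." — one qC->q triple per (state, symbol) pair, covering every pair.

Fold the examples into a partial DFA from state 0: repeatedly fix the first undefined (state, symbol) met by the shortest-then-alphabetical prefix, trying targets in increasing order and rejecting any under which an Accept and a Reject string meet in one state with the same remainder; add a state when all current targets are rejected. Accepting states are where Accept strings end.
a: 0a undefined. 0a->0: ok.
b: 0b undefined. 0b->0: no, abba/ab meet in 0. Open state 1: 0b->1.
bb: 1b undefined. 1b->0: no, abba/abb meet in 0. 1b->1: ok.
aba: 1a undefined. 1a->0: ok.
All examples now run through 2 states with every (state, symbol) defined. Accept strings end in {0}, Reject strings end in {1}; accept={0}.

states=2 start=0 accept={0} delta: 0a->0 0b->1 1a->0 1b->1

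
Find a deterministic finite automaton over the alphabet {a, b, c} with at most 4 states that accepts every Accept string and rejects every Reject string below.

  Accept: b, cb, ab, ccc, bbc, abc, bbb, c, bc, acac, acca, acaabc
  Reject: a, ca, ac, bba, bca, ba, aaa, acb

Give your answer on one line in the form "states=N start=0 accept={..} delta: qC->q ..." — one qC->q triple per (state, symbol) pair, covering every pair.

Grow the machine one transition at a time. Run the examples from 0; the earliest place one falls off (shortest prefix, ties alphabetical) gets sent to the lowest-numbered state that keeps every Accept/Reject pair distinguishable — a pair clashes when both reach the same state with identical unread suffix — and to a fresh state only if none does.
a: 0a undefined. 0a->0: no, cb/acb meet in 0 with "cb" left. Open state 1: 0a->1.
b: 0b undefined. 0b->0: ok.
c: 0c undefined. 0c->0: ok.
aa: 1a undefined. 1a->0: ok.
ab: 1b undefined. 1b->0: ok.
ac: 1c undefined. 1c->0: no, b/ac meet in 0. 1c->1: no, b/acb meet in 0. Open state 2: 1c->2.
aca: 2a undefined. 2a->0: ok.
acb: 2b undefined. 2b->0: no, b/acb meet in 0. 2b->1: ok.
acc: 2c undefined. 2c->0: no, acca/a meet in 1. 2c->1: ok.
All examples now run through 3 states with every (state, symbol) defined. Accept strings end in {0}, Reject strings end in {1,2}; accept={0}.

states=3 start=0 accept={0} delta: 0a->1 0b->0 0c->0 1a->0 1b->0 1c->2 2a->0 2b->1 2c->1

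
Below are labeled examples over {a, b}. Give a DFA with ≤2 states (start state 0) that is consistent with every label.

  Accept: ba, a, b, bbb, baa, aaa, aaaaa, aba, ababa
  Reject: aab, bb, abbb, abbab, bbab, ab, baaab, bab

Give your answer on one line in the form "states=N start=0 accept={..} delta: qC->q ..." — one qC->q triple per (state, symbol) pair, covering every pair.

states=2 start=0 accept={1} delta: 0a->1 0b->1 1a->1 1b->0

Grow the machine one transition at a time. Run the examples from 0; the earliest place one falls off (shortest prefix, ties alphabetical) gets sent to the lowest-numbered state that keeps every Accept/Reject pair distinguishable — a pair clashes when both reach the same state with identical unread suffix — and to a fresh state only if none does.
a: 0a undefined. 0a->0: no, b/aab meet in 0 with "b" left. Open state 1: 0a->1.
b: 0b undefined. 0b->0: no, b/bb meet in 0. 0b->1: ok.
aa: 1a undefined. 1a->0: no, a/aab meet in 1. 1a->1: ok.
ab: 1b undefined. 1b->0: ok.
All examples now run through 2 states with every (state, symbol) defined. Accept strings end in {1}, Reject strings end in {0}; accept={1}.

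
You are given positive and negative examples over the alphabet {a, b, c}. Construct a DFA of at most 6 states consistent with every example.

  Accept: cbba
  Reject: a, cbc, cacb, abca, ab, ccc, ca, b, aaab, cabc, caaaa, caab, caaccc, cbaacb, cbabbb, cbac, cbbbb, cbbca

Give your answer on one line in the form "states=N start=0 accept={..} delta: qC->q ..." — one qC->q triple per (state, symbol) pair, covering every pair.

State merging on the prefix tree: take the shortest (then alphabetical) example prefix whose next move is undefined and point that move at state 0, else 1, else 2, ...; a target is out if some Accept/Reject pair would then sit in one state with the same input left (inseparable). If every existing state is out, open a new one.
a: 0a undefined. 0a->0: ok.
b: 0b undefined. 0b->0: ok.
c: 0c undefined. 0c->0: no, cbba/a meet in 0. Open state 1: 0c->1.
ca: 1a undefined. 1a->0: ok.
cb: 1b undefined. 1b->0: no, cbba/a meet in 0. 1b->1: no, cbba/a meet in 0. Open state 2: 1b->2.
cc: 1c undefined. 1c->0: ok.
cba: 2a undefined. 2a->0: ok.
cbb: 2b undefined. 2b->0: no, cbba/a meet in 0. 2b->1: no, cbba/a meet in 0. 2b->2: no, cbba/a meet in 0. Open state 3: 2b->3.
cbc: 2c undefined. 2c->0: ok.
cbba: 3a undefined. 3a->0: no, cbba/a meet in 0. 3a->1: no, cbba/ccc meet in 1. 3a->2: no, cbba/cacb meet in 2. 3a->3: ok.
cbbb: 3b undefined. 3b->0: ok.
cbbc: 3c undefined. 3c->0: ok.
All examples now run through 4 states with every (state, symbol) defined. Accept strings end in {3}, Reject strings end in {0,1,2}; accept={3}.

states=4 start=0 accept={3} delta: 0a->0 0b->0 0c->1 1a->0 1b->2 1c->0 2a->0 2b->3 2c->0 3a->3 3b->0 3c->0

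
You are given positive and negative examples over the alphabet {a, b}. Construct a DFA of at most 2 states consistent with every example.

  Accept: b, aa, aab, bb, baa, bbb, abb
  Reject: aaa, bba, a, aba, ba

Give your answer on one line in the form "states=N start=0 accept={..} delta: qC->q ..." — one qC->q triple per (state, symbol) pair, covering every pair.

Grow the machine one transition at a time. Run the examples from 0; the earliest place one falls off (shortest prefix, ties alphabetical) gets sent to the lowest-numbered state that keeps every Accept/Reject pair distinguishable — a pair clashes when both reach the same state with identical unread suffix — and to a fresh state only if none does.
a: 0a undefined. 0a->0: no, aa/aaa meet in 0. Open state 1: 0a->1.
b: 0b undefined. 0b->0: ok.
aa: 1a undefined. 1a->0: ok.
ab: 1b undefined. 1b->0: ok.
All examples now run through 2 states with every (state, symbol) defined. Accept strings end in {0}, Reject strings end in {1}; accept={0}.

states=2 start=0 accept={0} delta: 0a->1 0b->0 1a->0 1b->0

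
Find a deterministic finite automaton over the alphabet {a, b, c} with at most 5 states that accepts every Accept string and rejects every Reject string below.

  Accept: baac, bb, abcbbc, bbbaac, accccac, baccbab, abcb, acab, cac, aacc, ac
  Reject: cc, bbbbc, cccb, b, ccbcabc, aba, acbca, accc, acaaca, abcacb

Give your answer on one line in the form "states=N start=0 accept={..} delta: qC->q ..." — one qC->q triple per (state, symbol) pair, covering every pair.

State merging on the prefix tree: take the shortest (then alphabetical) example prefix whose next move is undefined and point that move at state 0, else 1, else 2, ...; a target is out if some Accept/Reject pair would then sit in one state with the same input left (inseparable). If every existing state is out, open a new one.
a: 0a undefined. 0a->0: no, aacc/cc meet in 0 with "cc" left. Open state 1: 0a->1.
b: 0b undefined. 0b->0: no, bb/b meet in 0. 0b->1: ok.
c: 0c undefined. 0c->0: ok.
aa: 1a undefined. 1a->0: no, baccbab/cccb meet in 1. 1a->1: ok.
ab: 1b undefined. 1b->0: no, bb/cc meet in 0. 1b->1: no, baac/bbbbc meet in 1 with "c" left. Open state 2: 1b->2.
ac: 1c undefined. 1c->0: no, baac/cc meet in 0. 1c->1: no, baac/cccb meet in 1. 1c->2: ok.
aba: 2a undefined. 2a->0: no, baac/ccbcabc meet in 2. 2a->1: no, aacc/ccbcabc meet in 2 with "c" left. 2a->2: no, baac/aba meet in 2. Open state 3: 2a->3.
abc: 2c undefined. 2c->0: no, abcbbc/cc meet in 0. 2c->1: no, baac/accc meet in 2. 2c->2: no, baac/accc meet in 2. 2c->3: no, aacc/aba meet in 3. Open state 4: 2c->4.
acb: 2b undefined. 2b->0: no, baac/bbbbc meet in 2. 2b->1: no, aacc/bbbbc meet in 4. 2b->2: no, aacc/bbbbc meet in 4. 2b->3: ok.
abca: 4a undefined. 4a->0: ok.
abcb: 4b undefined. 4b->0: no, abcb/cc meet in 0. 4b->1: no, abcb/cccb meet in 1. 4b->2: ok.
acaa: 3a undefined. 3a->0: ok.
acab: 3b undefined. 3b->0: no, baccbab/cc meet in 0. 3b->1: no, baac/bbbbc meet in 2. 3b->2: no, aacc/bbbbc meet in 4. 3b->3: no, abcbbc/bbbbc meet in 3 with "c" left. 3b->4: ok.
acbc: 3c undefined. 3c->0: no, abcbbc/cc meet in 0. 3c->1: no, abcbbc/cccb meet in 1. 3c->2: ok.
accc: 4c undefined. 4c->0: ok.
All examples now run through 5 states with every (state, symbol) defined. Accept strings end in {2,4}, Reject strings end in {0,1,3}; accept={2,4}.

states=5 start=0 accept={2,4} delta: 0a->1 0b->1 0c->0 1a->1 1b->2 1c->2 2a->3 2b->3 2c->4 3a->0 3b->4 3c->2 4a->0 4b->2 4c->0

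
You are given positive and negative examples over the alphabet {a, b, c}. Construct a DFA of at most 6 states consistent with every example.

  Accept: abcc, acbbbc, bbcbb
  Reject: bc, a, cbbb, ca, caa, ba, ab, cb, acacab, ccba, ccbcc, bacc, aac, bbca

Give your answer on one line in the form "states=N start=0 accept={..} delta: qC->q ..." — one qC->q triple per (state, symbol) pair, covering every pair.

State merging on the prefix tree: take the shortest (then alphabetical) example prefix whose next move is undefined and point that move at state 0, else 1, else 2, ...; a target is out if some Accept/Reject pair would then sit in one state with the same input left (inseparable). If every existing state is out, open a new one.
a: 0a undefined. 0a->0: ok.
b: 0b undefined. 0b->0: no, abcc/bacc meet in 0 with "cc" left. Open state 1: 0b->1.
c: 0c undefined. 0c->0: no, abcc/ccbcc meet in 1 with "cc" left. 0c->1: ok.
ba: 1a undefined. 1a->0: ok.
bb: 1b undefined. 1b->0: no, acbbbc/ab meet in 1. 1b->1: no, acbbbc/bc meet in 1 with "c" left. Open state 2: 1b->2.
bc: 1c undefined. 1c->0: no, abcc/ab meet in 1. 1c->1: no, abcc/bc meet in 1. 1c->2: ok.
bbc: 2c undefined. 2c->0: no, abcc/a meet in 0. 2c->1: no, abcc/ab meet in 1. 2c->2: no, abcc/bc meet in 2. Open state 3: 2c->3.
cbb: 2b undefined. 2b->0: no, acbbbc/bc meet in 2. 2b->1: no, abcc/ccbcc meet in 3. 2b->2: ok.
bbca: 3a undefined. 3a->0: ok.
bbcb: 3b undefined. 3b->0: no, bbcbb/ab meet in 1. 3b->1: no, bbcbb/bc meet in 2. 3b->2: no, bbcbb/bc meet in 2. 3b->3: ok.
ccba: 2a undefined. 2a->0: ok.
ccbcc: 3c undefined. 3c->0: ok.
All examples now run through 4 states with every (state, symbol) defined. Accept strings end in {3}, Reject strings end in {0,1,2}; accept={3}.

states=4 start=0 accept={3} delta: 0a->0 0b->1 0c->1 1a->0 1b->2 1c->2 2a->0 2b->2 2c->3 3a->0 3b->3 3c->0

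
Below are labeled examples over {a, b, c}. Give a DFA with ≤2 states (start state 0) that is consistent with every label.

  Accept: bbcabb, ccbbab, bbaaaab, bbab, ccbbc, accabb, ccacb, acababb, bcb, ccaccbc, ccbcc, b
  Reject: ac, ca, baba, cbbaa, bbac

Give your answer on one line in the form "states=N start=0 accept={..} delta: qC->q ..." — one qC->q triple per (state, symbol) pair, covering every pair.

Fold the examples into a partial DFA from state 0: repeatedly fix the first undefined (state, symbol) met by the shortest-then-alphabetical prefix, trying targets in increasing order and rejecting any under which an Accept and a Reject string meet in one state with the same remainder; add a state when all current targets are rejected. Accepting states are where Accept strings end.
a: 0a undefined. 0a->0: ok.
b: 0b undefined. 0b->0: no, bbaaaab/baba meet in 0. Open state 1: 0b->1.
c: 0c undefined. 0c->0: ok.
ba: 1a undefined. 1a->0: ok.
bb: 1b undefined. 1b->0: no, bbcabb/ac meet in 0. 1b->1: ok.
bc: 1c undefined. 1c->0: no, ccbbc/ac meet in 0. 1c->1: ok.
All examples now run through 2 states with every (state, symbol) defined. Accept strings end in {1}, Reject strings end in {0}; accept={1}.

states=2 start=0 accept={1} delta: 0a->0 0b->1 0c->0 1a->0 1b->1 1c->1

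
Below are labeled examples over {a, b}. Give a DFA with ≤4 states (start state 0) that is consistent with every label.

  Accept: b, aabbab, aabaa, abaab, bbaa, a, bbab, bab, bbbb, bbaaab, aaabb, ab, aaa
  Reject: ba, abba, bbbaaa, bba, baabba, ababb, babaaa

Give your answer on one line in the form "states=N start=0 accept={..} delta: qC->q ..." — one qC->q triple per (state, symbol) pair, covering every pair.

State merging on the prefix tree: take the shortest (then alphabetical) example prefix whose next move is undefined and point that move at state 0, else 1, else 2, ...; a target is out if some Accept/Reject pair would then sit in one state with the same input left (inseparable). If every existing state is out, open a new one.
a: 0a undefined. 0a->0: ok.
b: 0b undefined. 0b->0: no, b/ba meet in 0. Open state 1: 0b->1.
ba: 1a undefined. 1a->0: no, aabaa/ba meet in 0. 1a->1: no, b/ba meet in 1. Open state 2: 1a->2.
bb: 1b undefined. 1b->0: no, bbaa/abba meet in 0. 1b->1: ok.
baa: 2a undefined. 2a->0: no, aabaa/bbbaaa meet in 0. 2a->1: ok.
bab: 2b undefined. 2b->0: no, b/ababb meet in 1. 2b->1: no, b/ababb meet in 1. 2b->2: no, b/babaaa meet in 1. Open state 3: 2b->3.
baba: 3a undefined. 3a->0: no, a/babaaa meet in 0. 3a->1: no, b/babaaa meet in 1. 3a->2: ok.
ababb: 3b undefined. 3b->0: no, a/ababb meet in 0. 3b->1: no, b/ababb meet in 1. 3b->2: ok.
All examples now run through 4 states with every (state, symbol) defined. Accept strings end in {0,1,3}, Reject strings end in {2}; accept={0,1,3}.

states=4 start=0 accept={0,1,3} delta: 0a->0 0b->1 1a->2 1b->1 2a->1 2b->3 3a->2 3b->2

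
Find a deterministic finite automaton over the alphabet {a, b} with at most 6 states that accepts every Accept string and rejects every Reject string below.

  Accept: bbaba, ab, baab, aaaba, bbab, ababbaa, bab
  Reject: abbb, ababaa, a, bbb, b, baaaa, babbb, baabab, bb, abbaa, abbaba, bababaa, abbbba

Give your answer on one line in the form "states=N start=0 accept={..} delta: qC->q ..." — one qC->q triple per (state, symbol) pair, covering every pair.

states=5 start=0 accept={2} delta: 0a->1 0b->0 1a->1 1b->2 2a->2 2b->3 3a->0 3b->4 4a->2 4b->0

Grow the machine one transition at a time. Run the examples from 0; the earliest place one falls off (shortest prefix, ties alphabetical) gets sent to the lowest-numbered state that keeps every Accept/Reject pair distinguishable — a pair clashes when both reach the same state with identical unread suffix — and to a fresh state only if none does.
a: 0a undefined. 0a->0: no, bbaba/abbaba meet in 0 with "bbaba" left. Open state 1: 0a->1.
b: 0b undefined. 0b->0: ok.
aa: 1a undefined. 1a->0: no, ab/baabab meet in 1 with "b" left. 1a->1: ok.
ab: 1b undefined. 1b->0: no, bbaba/ababaa meet in 1. 1b->1: no, bbaba/abbb meet in 1. Open state 2: 1b->2.
aba: 2a undefined. 2a->0: no, bbaba/bbb meet in 0. 2a->1: no, bbaba/ababaa meet in 1. 2a->2: ok.
abb: 2b undefined. 2b->0: no, bbaba/abbaba meet in 2. 2b->1: no, bbaba/abbb meet in 2. 2b->2: no, bbaba/abbb meet in 2. Open state 3: 2b->3.
abba: 3a undefined. 3a->0: ok.
abbb: 3b undefined. 3b->0: no, ababbaa/ababaa meet in 1. 3b->1: no, bbaba/abbbba meet in 2. 3b->2: no, bbaba/abbb meet in 2. 3b->3: no, ababbaa/ababaa meet in 1. Open state 4: 3b->4.
abbbb: 4b undefined. 4b->0: ok.
ababba: 4a undefined. 4a->0: no, ababbaa/ababaa meet in 1. 4a->1: no, ababbaa/ababaa meet in 1. 4a->2: ok.
All examples now run through 5 states with every (state, symbol) defined. Accept strings end in {2}, Reject strings end in {0,1,3,4}; accept={2}.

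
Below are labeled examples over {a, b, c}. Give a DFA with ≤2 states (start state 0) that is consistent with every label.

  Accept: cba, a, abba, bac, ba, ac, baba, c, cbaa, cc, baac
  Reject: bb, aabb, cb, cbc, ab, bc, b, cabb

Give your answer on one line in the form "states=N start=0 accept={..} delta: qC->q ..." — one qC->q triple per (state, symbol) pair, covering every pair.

State merging on the prefix tree: take the shortest (then alphabetical) example prefix whose next move is undefined and point that move at state 0, else 1, else 2, ...; a target is out if some Accept/Reject pair would then sit in one state with the same input left (inseparable). If every existing state is out, open a new one.
a: 0a undefined. 0a->0: ok.
b: 0b undefined. 0b->0: no, a/bb meet in 0. Open state 1: 0b->1.
c: 0c undefined. 0c->0: ok.
ba: 1a undefined. 1a->0: ok.
bb: 1b undefined. 1b->0: no, cba/bb meet in 0. 1b->1: ok.
bc: 1c undefined. 1c->0: no, cba/cbc meet in 0. 1c->1: ok.
All examples now run through 2 states with every (state, symbol) defined. Accept strings end in {0}, Reject strings end in {1}; accept={0}.

states=2 start=0 accept={0} delta: 0a->0 0b->1 0c->0 1a->0 1b->1 1c->1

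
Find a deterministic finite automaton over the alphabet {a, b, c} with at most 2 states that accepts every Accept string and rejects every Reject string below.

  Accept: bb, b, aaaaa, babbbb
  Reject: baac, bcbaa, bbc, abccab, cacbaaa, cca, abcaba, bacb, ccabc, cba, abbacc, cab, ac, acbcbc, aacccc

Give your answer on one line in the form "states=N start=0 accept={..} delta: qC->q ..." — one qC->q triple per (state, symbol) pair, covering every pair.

states=2 start=0 accept={0} delta: 0a->0 0b->0 0c->1 1a->1 1b->1 1c->1

Fold the examples into a partial DFA from state 0: repeatedly fix the first undefined (state, symbol) met by the shortest-then-alphabetical prefix, trying targets in increasing order and rejecting any under which an Accept and a Reject string meet in one state with the same remainder; add a state when all current targets are rejected. Accepting states are where Accept strings end.
a: 0a undefined. 0a->0: ok.
b: 0b undefined. 0b->0: ok.
c: 0c undefined. 0c->0: no, bb/baac meet in 0. Open state 1: 0c->1.
ca: 1a undefined. 1a->0: no, bb/abcaba meet in 0. 1a->1: ok.
cb: 1b undefined. 1b->0: no, bb/bcbaa meet in 0. 1b->1: ok.
cc: 1c undefined. 1c->0: no, bb/abccab meet in 0. 1c->1: ok.
All examples now run through 2 states with every (state, symbol) defined. Accept strings end in {0}, Reject strings end in {1}; accept={0}.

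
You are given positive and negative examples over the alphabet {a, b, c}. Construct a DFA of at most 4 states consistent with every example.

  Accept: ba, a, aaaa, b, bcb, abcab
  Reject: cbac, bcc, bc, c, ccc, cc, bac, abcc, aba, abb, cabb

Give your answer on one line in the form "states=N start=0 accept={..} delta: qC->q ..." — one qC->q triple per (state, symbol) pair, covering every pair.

states=4 start=0 accept={0,1,3} delta: 0a->1 0b->0 0c->2 1a->0 1b->3 1c->2 2a->1 2b->0 2c->2 3a->2 3b->2 3c->0

Grow the machine one transition at a time. Run the examples from 0; the earliest place one falls off (shortest prefix, ties alphabetical) gets sent to the lowest-numbered state that keeps every Accept/Reject pair distinguishable — a pair clashes when both reach the same state with identical unread suffix — and to a fresh state only if none does.
a: 0a undefined. 0a->0: no, ba/aba meet in 0 with "ba" left. Open state 1: 0a->1.
b: 0b undefined. 0b->0: ok.
c: 0c undefined. 0c->0: no, b/bcc meet in 0. 0c->1: no, ba/bc meet in 1. Open state 2: 0c->2.
aa: 1a undefined. 1a->0: ok.
ab: 1b undefined. 1b->0: no, ba/aba meet in 1. 1b->1: no, ba/abb meet in 1. 1b->2: no, bcb/abb meet in 2 with "b" left. Open state 3: 1b->3.
ca: 2a undefined. 2a->0: no, aaaa/cabb meet in 0. 2a->1: ok.
cb: 2b undefined. 2b->0: ok.
cc: 2c undefined. 2c->0: no, aaaa/bcc meet in 0. 2c->1: no, ba/bcc meet in 1. 2c->2: ok.
aba: 3a undefined. 3a->0: no, aaaa/aba meet in 0. 3a->1: no, ba/aba meet in 1. 3a->2: ok.
abb: 3b undefined. 3b->0: no, aaaa/abb meet in 0. 3b->1: no, ba/abb meet in 1. 3b->2: ok.
abc: 3c undefined. 3c->0: ok.
bac: 1c undefined. 1c->0: no, aaaa/cbac meet in 0. 1c->1: no, ba/cbac meet in 1. 1c->2: ok.
All examples now run through 4 states with every (state, symbol) defined. Accept strings end in {0,1,3}, Reject strings end in {2}; accept={0,1,3}.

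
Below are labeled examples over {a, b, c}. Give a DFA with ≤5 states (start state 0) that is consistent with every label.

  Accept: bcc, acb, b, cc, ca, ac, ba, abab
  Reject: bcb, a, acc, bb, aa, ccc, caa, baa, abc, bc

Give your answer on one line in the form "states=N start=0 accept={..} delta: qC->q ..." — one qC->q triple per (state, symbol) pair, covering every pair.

Grow the machine one transition at a time. Run the examples from 0; the earliest place one falls off (shortest prefix, ties alphabetical) gets sent to the lowest-numbered state that keeps every Accept/Reject pair distinguishable — a pair clashes when both reach the same state with identical unread suffix — and to a fresh state only if none does.
a: 0a undefined. 0a->0: no, cc/acc meet in 0 with "cc" left. Open state 1: 0a->1.
b: 0b undefined. 0b->0: no, b/bb meet in 0. 0b->1: no, bcc/acc meet in 1 with "cc" left. Open state 2: 0b->2.
c: 0c undefined. 0c->0: no, cc/ccc meet in 0. 0c->1: no, ca/aa meet in 1 with "a" left. 0c->2: no, bcc/ccc meet in 2 with "cc" left. Open state 3: 0c->3.
aa: 1a undefined. 1a->0: ok.
ab: 1b undefined. 1b->0: no, abab/aa meet in 0. 1b->1: no, ac/abc meet in 1 with "c" left. 1b->2: ok.
ac: 1c undefined. 1c->0: no, ac/aa meet in 0. 1c->1: no, ac/a meet in 1. 1c->2: no, acb/bb meet in 2 with "b" left. 1c->3: no, cc/acc meet in 3 with "c" left. Open state 4: 1c->4.
ba: 2a undefined. 2a->0: no, ba/aa meet in 0. 2a->1: no, ba/a meet in 1. 2a->2: no, b/baa meet in 2. 2a->3: no, ca/baa meet in 3 with "a" left. 2a->4: ok.
bb: 2b undefined. 2b->0: ok.
bc: 2c undefined. 2c->0: no, b/bcb meet in 2. 2c->1: no, b/bcb meet in 2. 2c->2: no, bcc/abc meet in 2. 2c->3: ok.
ca: 3a undefined. 3a->0: no, ca/bb meet in 0. 3a->1: no, ca/a meet in 1. 3a->2: no, ac/caa meet in 4. 3a->3: no, ca/caa meet in 3. 3a->4: ok.
cc: 3c undefined. 3c->0: no, bcc/bb meet in 0. 3c->1: no, bcc/a meet in 1. 3c->2: ok.
acb: 4b undefined. 4b->0: no, acb/bb meet in 0. 4b->1: no, acb/a meet in 1. 4b->2: ok.
acc: 4c undefined. 4c->0: ok.
baa: 4a undefined. 4a->0: ok.
bcb: 3b undefined. 3b->0: ok.
All examples now run through 5 states with every (state, symbol) defined. Accept strings end in {2,4}, Reject strings end in {0,1,3}; accept={2,4}.

states=5 start=0 accept={2,4} delta: 0a->1 0b->2 0c->3 1a->0 1b->2 1c->4 2a->4 2b->0 2c->3 3a->4 3b->0 3c->2 4a->0 4b->2 4c->0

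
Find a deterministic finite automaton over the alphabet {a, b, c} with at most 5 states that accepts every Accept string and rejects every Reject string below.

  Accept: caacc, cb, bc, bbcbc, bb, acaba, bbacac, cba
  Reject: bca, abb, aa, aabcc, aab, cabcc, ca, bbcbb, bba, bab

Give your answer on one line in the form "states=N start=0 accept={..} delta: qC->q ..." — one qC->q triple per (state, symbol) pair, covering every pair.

states=5 start=0 accept={0,2,4} delta: 0a->1 0b->0 0c->2 1a->1 1b->1 1c->2 2a->3 2b->4 2c->1 3a->2 3b->3 3c->2 4a->0 4b->1 4c->0

Grow the machine one transition at a time. Run the examples from 0; the earliest place one falls off (shortest prefix, ties alphabetical) gets sent to the lowest-numbered state that keeps every Accept/Reject pair distinguishable — a pair clashes when both reach the same state with identical unread suffix — and to a fresh state only if none does.
a: 0a undefined. 0a->0: no, bb/abb meet in 0 with "bb" left. Open state 1: 0a->1.
b: 0b undefined. 0b->0: ok.
c: 0c undefined. 0c->0: no, cb/bbcbb meet in 0. 0c->1: no, cb/bab meet in 1 with "b" left. Open state 2: 0c->2.
aa: 1a undefined. 1a->0: no, bb/aa meet in 0. 1a->1: ok.
ab: 1b undefined. 1b->0: no, bb/abb meet in 0. 1b->1: ok.
ac: 1c undefined. 1c->0: no, bc/aabcc meet in 2. 1c->1: no, acaba/abb meet in 1. 1c->2: ok.
ca: 2a undefined. 2a->0: no, caacc/aabcc meet in 2 with "c" left. 2a->1: no, caacc/aabcc meet in 2 with "c" left. 2a->2: no, bc/bca meet in 2. Open state 3: 2a->3.
cb: 2b undefined. 2b->0: no, cb/bbcbb meet in 0. 2b->1: no, cb/abb meet in 1. 2b->2: no, cb/bbcbb meet in 2. 2b->3: no, cb/bca meet in 3. Open state 4: 2b->4.
caa: 3a undefined. 3a->0: no, caacc/aabcc meet in 2 with "c" left. 3a->1: no, caacc/aabcc meet in 2 with "c" left. 3a->2: ok.
cab: 3b undefined. 3b->0: no, acaba/abb meet in 1. 3b->1: no, acaba/abb meet in 1. 3b->2: no, caacc/cabcc meet in 2 with "cc" left. 3b->3: ok.
cba: 4a undefined. 4a->0: ok.
caac: 2c undefined. 2c->0: no, bb/aabcc meet in 0. 2c->1: ok.
cabc: 3c undefined. 3c->0: no, caacc/cabcc meet in 2. 3c->1: no, caacc/cabcc meet in 2. 3c->2: ok.
bbcbb: 4b undefined. 4b->0: no, bb/bbcbb meet in 0. 4b->1: ok.
bbcbc: 4c undefined. 4c->0: ok.
All examples now run through 5 states with every (state, symbol) defined. Accept strings end in {0,2,4}, Reject strings end in {1,3}; accept={0,2,4}.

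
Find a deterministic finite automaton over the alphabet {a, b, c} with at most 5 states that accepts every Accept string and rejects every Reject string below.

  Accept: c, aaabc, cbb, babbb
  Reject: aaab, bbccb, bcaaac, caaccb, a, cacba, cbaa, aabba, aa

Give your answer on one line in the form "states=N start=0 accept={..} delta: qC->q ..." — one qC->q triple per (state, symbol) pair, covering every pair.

State merging on the prefix tree: take the shortest (then alphabetical) example prefix whose next move is undefined and point that move at state 0, else 1, else 2, ...; a target is out if some Accept/Reject pair would then sit in one state with the same input left (inseparable). If every existing state is out, open a new one.
a: 0a undefined. 0a->0: ok.
b: 0b undefined. 0b->0: no, babbb/aaab meet in 0. Open state 1: 0b->1.
c: 0c undefined. 0c->0: no, c/a meet in 0. 0c->1: no, c/aaab meet in 1. Open state 2: 0c->2.
ba: 1a undefined. 1a->0: ok.
bb: 1b undefined. 1b->0: no, babbb/aaab meet in 1. 1b->1: no, babbb/aaab meet in 1. 1b->2: ok.
bc: 1c undefined. 1c->0: no, c/bcaaac meet in 2. 1c->1: no, c/bcaaac meet in 2. 1c->2: ok.
ca: 2a undefined. 2a->0: no, c/bcaaac meet in 2. 2a->1: no, c/bcaaac meet in 2. 2a->2: no, c/aabba meet in 2. Open state 3: 2a->3.
cb: 2b undefined. 2b->0: no, cbb/aaab meet in 1. 2b->1: no, babbb/aaab meet in 1. 2b->2: ok.
bbc: 2c undefined. 2c->0: no, c/bbccb meet in 2. 2c->1: no, c/bbccb meet in 2. 2c->2: no, c/bbccb meet in 2. 2c->3: ok.
caa: 3a undefined. 3a->0: no, c/bcaaac meet in 2. 3a->1: no, c/bcaaac meet in 2. 3a->2: no, c/cbaa meet in 2. 3a->3: ok.
cac: 3c undefined. 3c->0: no, c/caaccb meet in 2. 3c->1: no, c/bbccb meet in 2. 3c->2: no, c/bbccb meet in 2. 3c->3: ok.
cacb: 3b undefined. 3b->0: ok.
All examples now run through 4 states with every (state, symbol) defined. Accept strings end in {2}, Reject strings end in {0,1,3}; accept={2}.

states=4 start=0 accept={2} delta: 0a->0 0b->1 0c->2 1a->0 1b->2 1c->2 2a->3 2b->2 2c->3 3a->3 3b->0 3c->3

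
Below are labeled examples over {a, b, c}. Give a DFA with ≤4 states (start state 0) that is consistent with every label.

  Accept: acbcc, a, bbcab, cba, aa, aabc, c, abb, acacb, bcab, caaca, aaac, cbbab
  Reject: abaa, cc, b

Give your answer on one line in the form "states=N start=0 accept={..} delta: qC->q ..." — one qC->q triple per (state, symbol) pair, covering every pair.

states=4 start=0 accept={0,2,3} delta: 0a->0 0b->1 0c->2 1a->2 1b->0 1c->2 2a->1 2b->3 2c->1 3a->0 3b->1 3c->0

Grow the machine one transition at a time. Run the examples from 0; the earliest place one falls off (shortest prefix, ties alphabetical) gets sent to the lowest-numbered state that keeps every Accept/Reject pair distinguishable — a pair clashes when both reach the same state with identical unread suffix — and to a fresh state only if none does.
a: 0a undefined. 0a->0: ok.
b: 0b undefined. 0b->0: no, a/abaa meet in 0. Open state 1: 0b->1.
c: 0c undefined. 0c->0: no, a/cc meet in 0. 0c->1: no, aabc/cc meet in 1 with "c" left. Open state 2: 0c->2.
bb: 1b undefined. 1b->0: ok.
bc: 1c undefined. 1c->0: no, bcab/b meet in 1. 1c->1: no, aabc/b meet in 1. 1c->2: ok.
ca: 2a undefined. 2a->0: no, bbcab/b meet in 1. 2a->1: ok.
cb: 2b undefined. 2b->0: no, acbcc/cc meet in 2 with "c" left. 2b->1: no, acbcc/cc meet in 2 with "c" left. 2b->2: no, cba/b meet in 1. Open state 3: 2b->3.
cc: 2c undefined. 2c->0: no, a/cc meet in 0. 2c->1: ok.
aba: 1a undefined. 1a->0: no, a/abaa meet in 0. 1a->1: no, caaca/abaa meet in 1. 1a->2: ok.
cba: 3a undefined. 3a->0: ok.
cbb: 3b undefined. 3b->0: no, cbbab/abaa meet in 1. 3b->1: ok.
acbc: 3c undefined. 3c->0: ok.
All examples now run through 4 states with every (state, symbol) defined. Accept strings end in {0,2,3}, Reject strings end in {1}; accept={0,2,3}.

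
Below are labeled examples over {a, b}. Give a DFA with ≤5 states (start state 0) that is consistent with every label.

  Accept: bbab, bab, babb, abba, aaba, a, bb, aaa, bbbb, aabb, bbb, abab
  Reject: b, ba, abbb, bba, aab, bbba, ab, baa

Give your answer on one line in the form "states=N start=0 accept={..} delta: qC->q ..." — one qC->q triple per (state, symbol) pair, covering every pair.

Grow the machine one transition at a time. Run the examples from 0; the earliest place one falls off (shortest prefix, ties alphabetical) gets sent to the lowest-numbered state that keeps every Accept/Reject pair distinguishable — a pair clashes when both reach the same state with identical unread suffix — and to a fresh state only if none does.
a: 0a undefined. 0a->0: no, abba/bba meet in 0 with "bba" left. Open state 1: 0a->1.
b: 0b undefined. 0b->0: no, bbab/ab meet in 1 with "b" left. 0b->1: no, bab/aab meet in 1 with "ab" left. Open state 2: 0b->2.
aa: 1a undefined. 1a->0: no, aaba/ba meet in 2 with "a" left. 1a->1: ok.
ab: 1b undefined. 1b->0: no, abba/ba meet in 2 with "a" left. 1b->1: no, abba/abbb meet in 1. 1b->2: no, abba/bba meet in 2 with "ba" left. Open state 3: 1b->3.
ba: 2a undefined. 2a->0: no, bab/b meet in 2. 2a->1: no, bab/aab meet in 3. 2a->2: ok.
bb: 2b undefined. 2b->0: no, bbab/aab meet in 3. 2b->1: no, bbab/aab meet in 3. 2b->2: no, bbab/b meet in 2. 2b->3: no, bab/aab meet in 3. Open state 4: 2b->4.
aba: 3a undefined. 3a->0: no, abab/b meet in 2. 3a->1: no, abab/aab meet in 3. 3a->2: no, aaba/b meet in 2. 3a->3: no, aaba/aab meet in 3. 3a->4: ok.
abb: 3b undefined. 3b->0: ok.
bba: 4a undefined. 4a->0: no, bbab/b meet in 2. 4a->1: no, bbab/aab meet in 3. 4a->2: ok.
bbb: 4b undefined. 4b->0: no, abba/bbba meet in 1. 4b->1: no, babb/bbba meet in 1. 4b->2: no, babb/b meet in 2. 4b->3: no, bbab/bbba meet in 4. 4b->4: ok.
All examples now run through 5 states with every (state, symbol) defined. Accept strings end in {0,1,4}, Reject strings end in {2,3}; accept={0,1,4}.

states=5 start=0 accept={0,1,4} delta: 0a->1 0b->2 1a->1 1b->3 2a->2 2b->4 3a->4 3b->0 4a->2 4b->4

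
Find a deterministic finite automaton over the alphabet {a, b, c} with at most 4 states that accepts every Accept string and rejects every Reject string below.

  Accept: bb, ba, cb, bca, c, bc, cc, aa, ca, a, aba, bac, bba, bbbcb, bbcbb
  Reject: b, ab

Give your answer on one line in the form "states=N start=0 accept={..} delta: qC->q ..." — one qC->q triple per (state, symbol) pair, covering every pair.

states=3 start=0 accept={0,2} delta: 0a->0 0b->1 0c->2 1a->0 1b->0 1c->2 2a->0 2b->2 2c->0

Grow the machine one transition at a time. Run the examples from 0; the earliest place one falls off (shortest prefix, ties alphabetical) gets sent to the lowest-numbered state that keeps every Accept/Reject pair distinguishable — a pair clashes when both reach the same state with identical unread suffix — and to a fresh state only if none does.
a: 0a undefined. 0a->0: ok.
b: 0b undefined. 0b->0: no, bb/b meet in 0. Open state 1: 0b->1.
c: 0c undefined. 0c->0: no, cb/b meet in 1. 0c->1: no, c/b meet in 1. Open state 2: 0c->2.
ba: 1a undefined. 1a->0: ok.
bb: 1b undefined. 1b->0: ok.
bc: 1c undefined. 1c->0: no, bbbcb/b meet in 1. 1c->1: no, bc/b meet in 1. 1c->2: ok.
ca: 2a undefined. 2a->0: ok.
cb: 2b undefined. 2b->0: no, bbcbb/b meet in 1. 2b->1: no, cb/b meet in 1. 2b->2: ok.
cc: 2c undefined. 2c->0: ok.
All examples now run through 3 states with every (state, symbol) defined. Accept strings end in {0,2}, Reject strings end in {1}; accept={0,2}.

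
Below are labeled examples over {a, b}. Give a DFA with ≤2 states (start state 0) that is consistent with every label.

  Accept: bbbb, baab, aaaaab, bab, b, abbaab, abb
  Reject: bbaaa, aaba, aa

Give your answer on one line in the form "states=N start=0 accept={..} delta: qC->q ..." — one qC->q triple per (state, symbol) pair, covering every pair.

State merging on the prefix tree: take the shortest (then alphabetical) example prefix whose next move is undefined and point that move at state 0, else 1, else 2, ...; a target is out if some Accept/Reject pair would then sit in one state with the same input left (inseparable). If every existing state is out, open a new one.
a: 0a undefined. 0a->0: ok.
b: 0b undefined. 0b->0: no, bbbb/bbaaa meet in 0. Open state 1: 0b->1.
ba: 1a undefined. 1a->0: ok.
bb: 1b undefined. 1b->0: no, bbbb/bbaaa meet in 0. 1b->1: ok.
All examples now run through 2 states with every (state, symbol) defined. Accept strings end in {1}, Reject strings end in {0}; accept={1}.

states=2 start=0 accept={1} delta: 0a->0 0b->1 1a->0 1b->1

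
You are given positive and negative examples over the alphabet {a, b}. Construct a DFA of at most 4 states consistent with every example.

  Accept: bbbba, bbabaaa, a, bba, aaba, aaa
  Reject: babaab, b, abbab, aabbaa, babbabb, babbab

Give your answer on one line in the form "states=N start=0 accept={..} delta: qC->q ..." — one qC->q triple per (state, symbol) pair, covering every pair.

states=4 start=0 accept={0,3} delta: 0a->0 0b->1 1a->0 1b->2 2a->3 2b->0 3a->1 3b->1

Fold the examples into a partial DFA from state 0: repeatedly fix the first undefined (state, symbol) met by the shortest-then-alphabetical prefix, trying targets in increasing order and rejecting any under which an Accept and a Reject string meet in one state with the same remainder; add a state when all current targets are rejected. Accepting states are where Accept strings end.
a: 0a undefined. 0a->0: ok.
b: 0b undefined. 0b->0: no, bbbba/babaab meet in 0. Open state 1: 0b->1.
ba: 1a undefined. 1a->0: ok.
bb: 1b undefined. 1b->0: no, bbbba/aabbaa meet in 0. 1b->1: no, bbbba/aabbaa meet in 0. Open state 2: 1b->2.
bba: 2a undefined. 2a->0: no, bbabaaa/aabbaa meet in 0. 2a->1: no, bbabaaa/aabbaa meet in 0. 2a->2: no, bba/aabbaa meet in 2. Open state 3: 2a->3.
bbb: 2b undefined. 2b->0: ok.
bbab: 3b undefined. 3b->0: no, bbbba/abbab meet in 0. 3b->1: ok.
aabbaa: 3a undefined. 3a->0: no, bbbba/aabbaa meet in 0. 3a->1: ok.
All examples now run through 4 states with every (state, symbol) defined. Accept strings end in {0,3}, Reject strings end in {1,2}; accept={0,3}.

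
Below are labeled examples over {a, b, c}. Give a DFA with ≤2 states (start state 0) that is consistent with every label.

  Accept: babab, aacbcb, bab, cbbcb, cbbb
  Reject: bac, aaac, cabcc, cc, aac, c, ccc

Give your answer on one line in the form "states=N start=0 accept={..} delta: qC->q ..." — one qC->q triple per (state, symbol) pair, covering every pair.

State merging on the prefix tree: take the shortest (then alphabetical) example prefix whose next move is undefined and point that move at state 0, else 1, else 2, ...; a target is out if some Accept/Reject pair would then sit in one state with the same input left (inseparable). If every existing state is out, open a new one.
a: 0a undefined. 0a->0: ok.
b: 0b undefined. 0b->0: ok.
c: 0c undefined. 0c->0: no, babab/bac meet in 0. Open state 1: 0c->1.
ca: 1a undefined. 1a->0: ok.
cb: 1b undefined. 1b->0: ok.
cc: 1c undefined. 1c->0: no, babab/cabcc meet in 0. 1c->1: ok.
All examples now run through 2 states with every (state, symbol) defined. Accept strings end in {0}, Reject strings end in {1}; accept={0}.

states=2 start=0 accept={0} delta: 0a->0 0b->0 0c->1 1a->0 1b->0 1c->1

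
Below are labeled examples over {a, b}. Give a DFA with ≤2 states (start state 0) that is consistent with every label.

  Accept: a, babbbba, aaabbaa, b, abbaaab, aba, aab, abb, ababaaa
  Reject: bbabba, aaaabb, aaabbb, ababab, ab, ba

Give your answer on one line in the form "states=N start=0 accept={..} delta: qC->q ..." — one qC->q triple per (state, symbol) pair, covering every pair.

Grow the machine one transition at a time. Run the examples from 0; the earliest place one falls off (shortest prefix, ties alphabetical) gets sent to the lowest-numbered state that keeps every Accept/Reject pair distinguishable — a pair clashes when both reach the same state with identical unread suffix — and to a fresh state only if none does.
a: 0a undefined. 0a->0: no, b/ab meet in 0 with "b" left. Open state 1: 0a->1.
b: 0b undefined. 0b->0: no, a/ba meet in 1. 0b->1: ok.
aa: 1a undefined. 1a->0: ok.
ab: 1b undefined. 1b->0: ok.
All examples now run through 2 states with every (state, symbol) defined. Accept strings end in {1}, Reject strings end in {0}; accept={1}.

states=2 start=0 accept={1} delta: 0a->1 0b->1 1a->0 1b->0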